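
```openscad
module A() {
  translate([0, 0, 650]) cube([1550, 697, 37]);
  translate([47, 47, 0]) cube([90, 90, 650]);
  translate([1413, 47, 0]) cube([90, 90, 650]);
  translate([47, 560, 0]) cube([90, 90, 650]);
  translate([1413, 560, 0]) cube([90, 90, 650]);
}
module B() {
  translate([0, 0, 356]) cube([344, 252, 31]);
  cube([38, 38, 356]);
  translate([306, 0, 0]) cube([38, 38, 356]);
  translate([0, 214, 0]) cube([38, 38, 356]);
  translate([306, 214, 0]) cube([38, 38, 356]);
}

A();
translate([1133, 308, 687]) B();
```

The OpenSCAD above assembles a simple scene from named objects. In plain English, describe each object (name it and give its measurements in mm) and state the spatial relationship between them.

A is a table with a 1550×697 mm rectangular top, 37 mm thick, top surface at z = 687 mm, supported by four 90×90 mm square legs, each inset 47 mm from the nearest pair of top edges, running from the floor.

B is a simple wooden stool: a rectangular seat 344 mm (x) by 252 mm (y), 31 mm thick, top face at z = 387 mm, on four square legs, each 38×38 mm in cross-section. The legs rest on z = 0, each flush with a corner of the seat.

The stool is on top of the table.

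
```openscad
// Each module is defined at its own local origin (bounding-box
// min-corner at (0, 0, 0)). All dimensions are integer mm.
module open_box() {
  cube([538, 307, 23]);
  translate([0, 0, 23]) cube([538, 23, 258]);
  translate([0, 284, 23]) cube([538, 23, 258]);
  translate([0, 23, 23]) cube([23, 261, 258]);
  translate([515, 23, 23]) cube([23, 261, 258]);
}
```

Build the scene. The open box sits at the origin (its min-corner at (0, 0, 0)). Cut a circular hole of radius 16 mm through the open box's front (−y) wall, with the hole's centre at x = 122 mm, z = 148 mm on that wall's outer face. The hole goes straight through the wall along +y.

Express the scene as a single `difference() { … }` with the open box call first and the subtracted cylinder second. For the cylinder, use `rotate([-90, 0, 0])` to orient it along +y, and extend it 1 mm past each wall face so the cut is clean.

difference() {
  open_box();
  translate([122, -1, 148]) rotate([-90, 0, 0]) cylinder(h = 25, r = 16);
}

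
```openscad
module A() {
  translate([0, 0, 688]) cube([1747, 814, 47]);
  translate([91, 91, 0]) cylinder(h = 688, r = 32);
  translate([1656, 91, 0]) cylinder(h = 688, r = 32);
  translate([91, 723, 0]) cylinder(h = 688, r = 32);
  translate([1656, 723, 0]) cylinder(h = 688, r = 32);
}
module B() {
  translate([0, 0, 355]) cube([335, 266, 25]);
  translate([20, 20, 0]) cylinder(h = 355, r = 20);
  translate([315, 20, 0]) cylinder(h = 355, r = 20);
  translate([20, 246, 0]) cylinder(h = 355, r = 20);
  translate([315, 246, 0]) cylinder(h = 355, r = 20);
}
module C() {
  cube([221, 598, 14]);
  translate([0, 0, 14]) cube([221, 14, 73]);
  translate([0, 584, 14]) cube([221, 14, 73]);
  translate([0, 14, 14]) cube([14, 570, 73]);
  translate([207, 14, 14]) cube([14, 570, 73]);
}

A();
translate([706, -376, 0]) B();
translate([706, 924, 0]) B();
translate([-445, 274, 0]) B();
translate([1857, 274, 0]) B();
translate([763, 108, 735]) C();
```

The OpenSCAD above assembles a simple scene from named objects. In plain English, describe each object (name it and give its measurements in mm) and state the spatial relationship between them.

A is a table with a 1747×814 mm rectangular top, 47 mm thick, top surface at z = 735 mm, supported by four round legs of 64 mm diameter, each leg's bounding box inset 59 mm from the nearest pair of top edges, running from the floor.

B is a four-legged stool. The seat is a 335×266×25 mm slab whose top surface is at z = 380 mm; four round legs, each 40 mm in diameter, run from the floor (z = 0) to the underside of the seat, each leg's axis is inset half a diameter from the nearest pair of seat edges (so the leg's bounding box is flush with the corner).

C is an open-topped rectangular box: outside dimensions 221×598×87 mm, with a uniform wall and base thickness of 14 mm. The base is a full 221×598 slab on the floor; four walls sit on top of the base. The front and back walls (the −y and +y sides) span the full width; the two side walls fit between them.

Four stools sit around the table at the −y, +y, −x, +x sides. The open box is on top of the table, centred.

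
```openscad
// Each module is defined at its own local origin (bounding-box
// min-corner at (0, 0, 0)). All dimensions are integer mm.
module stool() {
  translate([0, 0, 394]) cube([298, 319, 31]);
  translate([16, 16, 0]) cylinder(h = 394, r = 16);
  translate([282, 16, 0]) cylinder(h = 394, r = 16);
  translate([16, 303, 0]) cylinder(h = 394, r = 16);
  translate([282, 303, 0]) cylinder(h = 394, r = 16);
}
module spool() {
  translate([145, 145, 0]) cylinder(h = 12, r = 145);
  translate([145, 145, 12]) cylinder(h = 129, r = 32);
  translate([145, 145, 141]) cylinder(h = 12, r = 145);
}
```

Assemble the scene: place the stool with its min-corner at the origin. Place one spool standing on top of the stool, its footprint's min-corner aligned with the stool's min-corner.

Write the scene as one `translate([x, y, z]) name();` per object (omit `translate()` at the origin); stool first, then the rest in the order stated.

stool();
translate([0, 0, 425]) spool();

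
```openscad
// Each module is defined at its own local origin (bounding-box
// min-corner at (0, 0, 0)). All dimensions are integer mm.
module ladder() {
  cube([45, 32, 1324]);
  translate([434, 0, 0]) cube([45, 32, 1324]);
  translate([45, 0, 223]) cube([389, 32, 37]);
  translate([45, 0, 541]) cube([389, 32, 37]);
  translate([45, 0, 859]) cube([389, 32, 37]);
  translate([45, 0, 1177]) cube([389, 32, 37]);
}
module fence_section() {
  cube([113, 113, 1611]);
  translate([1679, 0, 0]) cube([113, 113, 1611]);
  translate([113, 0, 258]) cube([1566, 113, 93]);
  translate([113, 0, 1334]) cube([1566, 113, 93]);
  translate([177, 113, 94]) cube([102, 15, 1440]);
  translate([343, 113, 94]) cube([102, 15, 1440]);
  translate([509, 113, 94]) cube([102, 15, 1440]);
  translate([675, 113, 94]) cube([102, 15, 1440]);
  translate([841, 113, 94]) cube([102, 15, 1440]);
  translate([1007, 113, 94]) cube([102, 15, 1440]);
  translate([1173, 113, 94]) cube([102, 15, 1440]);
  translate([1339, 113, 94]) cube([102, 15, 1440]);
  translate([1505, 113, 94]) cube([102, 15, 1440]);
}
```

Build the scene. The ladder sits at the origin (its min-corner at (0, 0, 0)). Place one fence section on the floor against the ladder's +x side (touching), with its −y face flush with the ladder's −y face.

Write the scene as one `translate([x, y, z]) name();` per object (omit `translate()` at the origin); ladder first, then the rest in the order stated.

ladder();
translate([479, 0, 0]) fence_section();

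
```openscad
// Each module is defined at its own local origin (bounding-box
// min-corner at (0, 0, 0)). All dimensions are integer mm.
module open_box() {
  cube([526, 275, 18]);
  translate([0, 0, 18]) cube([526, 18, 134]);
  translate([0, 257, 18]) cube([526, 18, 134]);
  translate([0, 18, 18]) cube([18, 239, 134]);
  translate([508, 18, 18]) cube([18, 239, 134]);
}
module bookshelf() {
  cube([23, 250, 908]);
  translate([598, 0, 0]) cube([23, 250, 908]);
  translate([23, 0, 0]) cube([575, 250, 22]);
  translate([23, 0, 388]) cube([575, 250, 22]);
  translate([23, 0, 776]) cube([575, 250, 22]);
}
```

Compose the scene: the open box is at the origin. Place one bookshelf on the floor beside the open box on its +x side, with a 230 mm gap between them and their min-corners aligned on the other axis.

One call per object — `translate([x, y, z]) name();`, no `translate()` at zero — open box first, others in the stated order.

open_box();
translate([756, 0, 0]) bookshelf();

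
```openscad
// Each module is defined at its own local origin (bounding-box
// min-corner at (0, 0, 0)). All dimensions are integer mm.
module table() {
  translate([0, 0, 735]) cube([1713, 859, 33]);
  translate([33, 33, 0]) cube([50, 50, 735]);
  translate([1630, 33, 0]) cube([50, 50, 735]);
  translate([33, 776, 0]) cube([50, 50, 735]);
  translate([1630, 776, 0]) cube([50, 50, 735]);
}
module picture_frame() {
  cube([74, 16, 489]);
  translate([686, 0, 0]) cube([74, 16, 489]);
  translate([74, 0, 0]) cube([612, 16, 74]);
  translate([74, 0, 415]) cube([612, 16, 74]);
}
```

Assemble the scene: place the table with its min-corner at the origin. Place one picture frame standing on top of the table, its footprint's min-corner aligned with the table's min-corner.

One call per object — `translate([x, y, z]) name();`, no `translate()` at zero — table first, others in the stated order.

table();
translate([0, 0, 768]) picture_frame();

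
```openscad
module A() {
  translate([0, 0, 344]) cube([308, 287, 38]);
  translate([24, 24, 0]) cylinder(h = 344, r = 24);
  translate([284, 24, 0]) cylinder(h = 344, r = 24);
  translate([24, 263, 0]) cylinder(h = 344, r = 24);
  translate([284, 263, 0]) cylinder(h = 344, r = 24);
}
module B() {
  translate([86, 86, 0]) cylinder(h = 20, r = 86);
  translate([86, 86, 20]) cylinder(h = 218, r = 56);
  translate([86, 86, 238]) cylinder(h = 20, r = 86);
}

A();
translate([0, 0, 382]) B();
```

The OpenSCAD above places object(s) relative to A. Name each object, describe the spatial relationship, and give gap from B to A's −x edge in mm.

The spool's min-x is at 0; the stool's min-x is 0; gap = 0 mm.

A is a stool. B is a spool. The spool is on top of the stool. The gap from the spool to the stool's −x edge is 0 mm.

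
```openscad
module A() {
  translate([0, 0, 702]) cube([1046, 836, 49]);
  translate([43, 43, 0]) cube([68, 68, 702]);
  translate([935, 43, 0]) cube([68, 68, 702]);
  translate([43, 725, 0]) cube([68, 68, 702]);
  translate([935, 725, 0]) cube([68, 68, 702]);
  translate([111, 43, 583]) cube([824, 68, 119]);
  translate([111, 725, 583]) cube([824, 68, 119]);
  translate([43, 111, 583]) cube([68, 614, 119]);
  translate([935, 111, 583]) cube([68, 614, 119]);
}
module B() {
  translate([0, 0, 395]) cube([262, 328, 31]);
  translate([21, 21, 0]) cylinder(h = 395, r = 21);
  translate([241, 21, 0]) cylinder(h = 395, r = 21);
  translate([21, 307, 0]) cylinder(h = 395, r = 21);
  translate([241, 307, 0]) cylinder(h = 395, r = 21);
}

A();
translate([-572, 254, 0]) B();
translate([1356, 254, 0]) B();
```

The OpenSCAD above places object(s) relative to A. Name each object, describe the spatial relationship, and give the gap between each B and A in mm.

Each stool's nearest face is 310 mm from the table's bounding box.

A is a table. B is a stool. Two stools sit around the table at the −x, +x sides. The gap between each stool and the table is 310 mm.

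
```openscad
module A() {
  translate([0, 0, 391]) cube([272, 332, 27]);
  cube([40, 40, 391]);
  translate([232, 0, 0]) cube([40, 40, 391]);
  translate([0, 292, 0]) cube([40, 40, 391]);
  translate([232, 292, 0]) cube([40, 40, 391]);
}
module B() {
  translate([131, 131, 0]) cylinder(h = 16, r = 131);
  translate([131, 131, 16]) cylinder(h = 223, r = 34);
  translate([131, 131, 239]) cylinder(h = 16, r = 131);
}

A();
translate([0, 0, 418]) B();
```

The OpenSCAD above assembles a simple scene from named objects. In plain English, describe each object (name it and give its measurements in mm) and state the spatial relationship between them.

A is a four-legged stool. The seat is a 272×332×27 mm slab whose top surface is at z = 418 mm; four square legs, each 40×40 mm in cross-section, run from the floor (z = 0) to the underside of the seat, each flush with a corner of the seat.

B is a spool: two coaxial disc flanges of radius 131 mm and thickness 16 mm, joined by a core cylinder of radius 34 mm and height 223 mm. The lower flange rests on z = 0 and the three cylinders share a vertical axis.

The spool is on top of the stool.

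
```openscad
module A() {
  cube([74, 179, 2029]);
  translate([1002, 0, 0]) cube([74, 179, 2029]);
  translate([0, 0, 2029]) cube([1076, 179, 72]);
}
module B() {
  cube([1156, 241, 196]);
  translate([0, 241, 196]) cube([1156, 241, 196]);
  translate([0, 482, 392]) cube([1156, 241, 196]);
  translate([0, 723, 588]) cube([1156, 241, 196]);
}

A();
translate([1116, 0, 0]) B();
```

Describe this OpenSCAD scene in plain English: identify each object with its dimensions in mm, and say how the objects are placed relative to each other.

A is a rectangular door frame: two vertical jambs of 74×179 mm section, 2029 mm tall, with a clear opening 928 mm wide between their inner faces. A header 72 mm tall and 179 mm deep lies on top of the jambs and spans the full outside width.

B is a run of 4 identical solid stair steps. Each tread is 1156×241 mm and each step block is 196 mm high. Step 1 rests on the floor; step k is offset from step 1 by (k−1)×241 mm in y and (k−1)×196 mm in z.

The staircase is on the floor beside the door frame on its +x side.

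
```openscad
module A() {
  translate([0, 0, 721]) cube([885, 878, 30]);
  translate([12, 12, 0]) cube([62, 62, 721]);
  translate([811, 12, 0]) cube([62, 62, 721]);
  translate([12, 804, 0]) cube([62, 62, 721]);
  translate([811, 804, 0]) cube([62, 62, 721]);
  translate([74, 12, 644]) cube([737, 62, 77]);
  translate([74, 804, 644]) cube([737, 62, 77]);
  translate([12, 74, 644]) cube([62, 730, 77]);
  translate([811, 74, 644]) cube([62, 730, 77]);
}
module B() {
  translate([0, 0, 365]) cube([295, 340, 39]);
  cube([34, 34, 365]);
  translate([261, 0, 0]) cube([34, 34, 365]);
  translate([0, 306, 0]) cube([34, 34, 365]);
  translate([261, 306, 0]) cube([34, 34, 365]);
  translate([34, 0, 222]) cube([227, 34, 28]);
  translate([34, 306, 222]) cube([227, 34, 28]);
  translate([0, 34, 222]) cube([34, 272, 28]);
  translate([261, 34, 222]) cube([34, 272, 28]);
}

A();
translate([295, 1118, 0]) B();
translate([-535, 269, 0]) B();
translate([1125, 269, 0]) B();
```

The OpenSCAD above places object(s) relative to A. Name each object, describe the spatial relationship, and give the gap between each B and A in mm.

Each stool's nearest face is 240 mm from the table's bounding box.

A is a table. B is a stool. Three stools sit around the table at the +y, −x, +x sides. The gap between each stool and the table is 240 mm.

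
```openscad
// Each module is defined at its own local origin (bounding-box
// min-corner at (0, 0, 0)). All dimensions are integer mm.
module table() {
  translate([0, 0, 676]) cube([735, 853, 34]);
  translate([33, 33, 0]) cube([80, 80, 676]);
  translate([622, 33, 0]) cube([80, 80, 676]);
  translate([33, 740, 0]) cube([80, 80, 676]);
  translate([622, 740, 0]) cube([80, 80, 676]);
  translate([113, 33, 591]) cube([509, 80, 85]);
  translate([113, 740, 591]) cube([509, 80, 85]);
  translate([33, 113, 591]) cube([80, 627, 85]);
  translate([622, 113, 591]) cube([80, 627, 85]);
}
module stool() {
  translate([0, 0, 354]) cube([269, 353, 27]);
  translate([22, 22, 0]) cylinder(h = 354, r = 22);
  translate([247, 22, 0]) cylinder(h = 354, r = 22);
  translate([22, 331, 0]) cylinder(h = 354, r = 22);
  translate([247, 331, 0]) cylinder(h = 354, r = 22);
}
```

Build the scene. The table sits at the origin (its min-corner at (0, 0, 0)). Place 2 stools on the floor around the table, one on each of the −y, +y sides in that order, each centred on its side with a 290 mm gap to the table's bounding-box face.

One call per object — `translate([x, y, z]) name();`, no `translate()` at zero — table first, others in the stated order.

table();
translate([233, -643, 0]) stool();
translate([233, 1143, 0]) stool();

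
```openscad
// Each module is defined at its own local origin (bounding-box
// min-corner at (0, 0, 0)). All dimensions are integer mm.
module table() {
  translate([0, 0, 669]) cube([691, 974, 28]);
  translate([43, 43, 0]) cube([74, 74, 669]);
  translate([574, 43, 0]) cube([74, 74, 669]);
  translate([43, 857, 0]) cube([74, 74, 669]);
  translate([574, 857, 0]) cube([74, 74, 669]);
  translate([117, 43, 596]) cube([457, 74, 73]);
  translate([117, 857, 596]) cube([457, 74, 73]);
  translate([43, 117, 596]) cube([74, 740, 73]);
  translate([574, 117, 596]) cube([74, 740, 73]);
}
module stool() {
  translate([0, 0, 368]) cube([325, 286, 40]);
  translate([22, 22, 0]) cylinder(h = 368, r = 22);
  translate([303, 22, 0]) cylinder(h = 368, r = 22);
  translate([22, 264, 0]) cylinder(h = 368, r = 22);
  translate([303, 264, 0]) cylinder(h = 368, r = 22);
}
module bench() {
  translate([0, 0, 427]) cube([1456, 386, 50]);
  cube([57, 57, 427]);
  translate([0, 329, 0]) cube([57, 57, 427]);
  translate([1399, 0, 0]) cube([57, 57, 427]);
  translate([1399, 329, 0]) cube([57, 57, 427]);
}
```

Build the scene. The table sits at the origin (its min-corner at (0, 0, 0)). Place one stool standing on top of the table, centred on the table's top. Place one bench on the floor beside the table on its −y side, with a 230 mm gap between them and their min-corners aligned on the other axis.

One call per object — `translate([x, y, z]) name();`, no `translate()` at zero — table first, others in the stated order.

table();
translate([183, 344, 697]) stool();
translate([0, -616, 0]) bench();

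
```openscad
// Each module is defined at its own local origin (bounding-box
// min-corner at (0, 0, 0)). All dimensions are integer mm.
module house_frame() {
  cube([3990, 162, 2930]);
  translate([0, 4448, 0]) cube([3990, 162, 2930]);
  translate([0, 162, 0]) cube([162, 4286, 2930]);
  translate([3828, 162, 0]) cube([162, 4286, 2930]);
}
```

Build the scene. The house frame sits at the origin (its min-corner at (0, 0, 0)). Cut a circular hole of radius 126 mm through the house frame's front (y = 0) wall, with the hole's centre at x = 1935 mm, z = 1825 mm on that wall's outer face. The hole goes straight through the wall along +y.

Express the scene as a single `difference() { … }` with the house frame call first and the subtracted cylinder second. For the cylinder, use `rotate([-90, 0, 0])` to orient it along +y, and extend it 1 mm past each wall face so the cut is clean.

difference() {
  house_frame();
  translate([1935, -1, 1825]) rotate([-90, 0, 0]) cylinder(h = 164, r = 126);
}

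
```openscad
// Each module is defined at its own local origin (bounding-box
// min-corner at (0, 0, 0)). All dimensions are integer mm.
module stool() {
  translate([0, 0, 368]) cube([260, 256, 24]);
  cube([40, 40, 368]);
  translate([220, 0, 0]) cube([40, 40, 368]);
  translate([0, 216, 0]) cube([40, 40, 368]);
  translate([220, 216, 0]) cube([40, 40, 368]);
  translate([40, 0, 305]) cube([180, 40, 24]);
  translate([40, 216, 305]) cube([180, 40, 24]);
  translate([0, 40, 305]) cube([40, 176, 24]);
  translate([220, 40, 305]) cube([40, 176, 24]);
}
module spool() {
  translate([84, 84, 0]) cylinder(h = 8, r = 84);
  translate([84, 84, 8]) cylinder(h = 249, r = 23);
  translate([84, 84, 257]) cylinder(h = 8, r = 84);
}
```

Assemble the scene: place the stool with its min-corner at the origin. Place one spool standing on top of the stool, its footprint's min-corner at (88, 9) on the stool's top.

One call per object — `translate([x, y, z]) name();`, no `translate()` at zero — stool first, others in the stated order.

stool();
translate([88, 9, 392]) spool();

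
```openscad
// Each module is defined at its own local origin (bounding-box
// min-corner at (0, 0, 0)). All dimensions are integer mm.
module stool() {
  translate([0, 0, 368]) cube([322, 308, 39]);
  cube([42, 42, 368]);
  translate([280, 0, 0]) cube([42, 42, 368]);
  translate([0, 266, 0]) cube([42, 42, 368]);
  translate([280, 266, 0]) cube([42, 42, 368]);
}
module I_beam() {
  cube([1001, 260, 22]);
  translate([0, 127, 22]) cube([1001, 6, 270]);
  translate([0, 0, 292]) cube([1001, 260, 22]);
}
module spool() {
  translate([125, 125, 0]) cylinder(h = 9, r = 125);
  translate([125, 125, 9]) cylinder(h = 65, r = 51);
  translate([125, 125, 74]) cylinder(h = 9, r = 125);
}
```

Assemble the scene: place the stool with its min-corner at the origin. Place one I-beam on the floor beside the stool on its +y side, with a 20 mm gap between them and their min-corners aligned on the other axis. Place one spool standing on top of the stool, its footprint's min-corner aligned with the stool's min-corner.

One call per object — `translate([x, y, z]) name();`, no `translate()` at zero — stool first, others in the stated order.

stool();
translate([0, 328, 0]) I_beam();
translate([0, 0, 407]) spool();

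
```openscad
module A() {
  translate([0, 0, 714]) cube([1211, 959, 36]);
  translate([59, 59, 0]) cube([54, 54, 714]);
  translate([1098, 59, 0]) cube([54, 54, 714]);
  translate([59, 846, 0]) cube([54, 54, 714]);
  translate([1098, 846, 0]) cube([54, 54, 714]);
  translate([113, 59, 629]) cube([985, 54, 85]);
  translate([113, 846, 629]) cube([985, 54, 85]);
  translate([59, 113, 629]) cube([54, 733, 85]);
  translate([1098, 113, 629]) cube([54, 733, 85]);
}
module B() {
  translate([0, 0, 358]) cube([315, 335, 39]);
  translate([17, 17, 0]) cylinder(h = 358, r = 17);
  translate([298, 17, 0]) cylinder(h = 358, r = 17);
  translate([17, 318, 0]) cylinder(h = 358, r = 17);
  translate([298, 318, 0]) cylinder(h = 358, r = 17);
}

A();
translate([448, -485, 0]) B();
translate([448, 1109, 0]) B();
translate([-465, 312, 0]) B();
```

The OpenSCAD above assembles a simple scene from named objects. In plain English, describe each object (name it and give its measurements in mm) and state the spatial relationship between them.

A is a table: top 1211 mm (x) × 959 mm (y), 36 mm thick, upper face at z = 750 mm, on four 54×54 mm square legs, each inset 59 mm from the nearest pair of top edges, running from z = 0 to the bottom of the top. Four apron rails, 54 mm thick and 85 mm tall, run between adjacent legs with their top edges flush with the underside of the top and their outer faces flush with the legs' outer faces.

B is a four-legged stool. The seat is 315×335 mm, 39 mm thick, top at z = 397 mm. It stands on four round legs, each 34 mm in diameter, from z = 0 to the seat underside, each leg's axis is inset half a diameter from the nearest pair of seat edges (so the leg's bounding box is flush with the corner).

Three stools sit around the table at the −y, +y, −x sides.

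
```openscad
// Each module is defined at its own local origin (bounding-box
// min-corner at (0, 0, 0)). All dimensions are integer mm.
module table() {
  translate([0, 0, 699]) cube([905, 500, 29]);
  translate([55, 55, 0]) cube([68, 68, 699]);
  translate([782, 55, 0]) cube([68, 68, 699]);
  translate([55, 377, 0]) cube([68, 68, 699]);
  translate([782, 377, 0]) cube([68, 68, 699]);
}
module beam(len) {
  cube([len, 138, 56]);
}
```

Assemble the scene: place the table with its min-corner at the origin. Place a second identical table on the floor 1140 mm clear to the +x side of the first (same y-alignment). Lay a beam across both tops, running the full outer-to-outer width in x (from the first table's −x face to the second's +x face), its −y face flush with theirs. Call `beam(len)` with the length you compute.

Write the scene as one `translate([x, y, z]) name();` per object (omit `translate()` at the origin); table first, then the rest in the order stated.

table();
translate([2045, 0, 0]) table();
translate([0, 0, 728]) beam(2950);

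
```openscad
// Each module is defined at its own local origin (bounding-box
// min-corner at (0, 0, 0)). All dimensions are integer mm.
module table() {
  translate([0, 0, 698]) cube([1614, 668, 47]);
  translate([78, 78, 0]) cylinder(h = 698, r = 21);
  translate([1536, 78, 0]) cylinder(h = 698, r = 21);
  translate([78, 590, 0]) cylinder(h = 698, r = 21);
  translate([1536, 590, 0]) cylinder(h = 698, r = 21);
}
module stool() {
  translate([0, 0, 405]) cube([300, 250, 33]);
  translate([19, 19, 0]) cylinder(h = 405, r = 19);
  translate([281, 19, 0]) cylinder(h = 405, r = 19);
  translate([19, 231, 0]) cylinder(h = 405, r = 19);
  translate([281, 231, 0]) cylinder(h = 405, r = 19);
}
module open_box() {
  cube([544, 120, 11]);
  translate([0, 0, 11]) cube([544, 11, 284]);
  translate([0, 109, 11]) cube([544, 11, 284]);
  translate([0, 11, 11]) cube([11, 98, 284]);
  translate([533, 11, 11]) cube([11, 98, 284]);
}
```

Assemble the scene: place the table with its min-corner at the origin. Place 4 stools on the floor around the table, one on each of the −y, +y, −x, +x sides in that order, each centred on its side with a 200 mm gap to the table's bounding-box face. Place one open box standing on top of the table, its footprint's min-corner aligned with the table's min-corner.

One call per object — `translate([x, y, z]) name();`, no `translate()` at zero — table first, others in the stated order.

table();
translate([657, -450, 0]) stool();
translate([657, 868, 0]) stool();
translate([-500, 209, 0]) stool();
translate([1814, 209, 0]) stool();
translate([0, 0, 745]) open_box();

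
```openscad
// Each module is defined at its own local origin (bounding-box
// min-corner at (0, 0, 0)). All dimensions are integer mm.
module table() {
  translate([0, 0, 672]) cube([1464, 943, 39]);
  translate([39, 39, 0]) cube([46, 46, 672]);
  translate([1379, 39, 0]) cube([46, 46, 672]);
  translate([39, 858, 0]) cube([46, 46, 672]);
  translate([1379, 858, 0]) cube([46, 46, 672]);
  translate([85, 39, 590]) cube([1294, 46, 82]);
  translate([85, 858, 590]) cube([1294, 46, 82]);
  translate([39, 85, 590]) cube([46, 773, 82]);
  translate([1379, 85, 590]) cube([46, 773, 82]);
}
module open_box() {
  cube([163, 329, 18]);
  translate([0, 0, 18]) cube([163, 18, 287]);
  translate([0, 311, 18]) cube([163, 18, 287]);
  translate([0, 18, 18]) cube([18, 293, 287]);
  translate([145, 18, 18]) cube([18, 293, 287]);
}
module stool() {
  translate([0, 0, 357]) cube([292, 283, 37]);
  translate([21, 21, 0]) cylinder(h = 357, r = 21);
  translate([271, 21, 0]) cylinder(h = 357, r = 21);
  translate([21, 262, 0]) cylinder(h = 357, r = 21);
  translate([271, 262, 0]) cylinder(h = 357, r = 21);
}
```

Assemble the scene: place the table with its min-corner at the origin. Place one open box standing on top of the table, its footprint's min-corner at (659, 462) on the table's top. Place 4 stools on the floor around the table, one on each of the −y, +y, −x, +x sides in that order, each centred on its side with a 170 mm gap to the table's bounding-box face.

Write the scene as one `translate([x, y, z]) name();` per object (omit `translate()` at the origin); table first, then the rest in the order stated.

table();
translate([659, 462, 711]) open_box();
translate([586, -453, 0]) stool();
translate([586, 1113, 0]) stool();
translate([-462, 330, 0]) stool();
translate([1634, 330, 0]) stool();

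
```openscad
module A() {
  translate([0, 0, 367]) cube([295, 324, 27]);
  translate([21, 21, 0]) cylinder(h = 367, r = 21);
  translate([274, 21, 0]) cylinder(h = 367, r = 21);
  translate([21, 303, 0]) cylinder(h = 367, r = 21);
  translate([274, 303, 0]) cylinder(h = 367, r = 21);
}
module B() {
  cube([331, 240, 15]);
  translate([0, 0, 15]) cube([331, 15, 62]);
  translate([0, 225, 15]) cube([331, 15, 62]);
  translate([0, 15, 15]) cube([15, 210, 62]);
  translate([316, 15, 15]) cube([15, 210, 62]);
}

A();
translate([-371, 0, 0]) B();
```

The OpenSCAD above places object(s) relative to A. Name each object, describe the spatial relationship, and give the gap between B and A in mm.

A is a stool. B is an open box. The open box is on the floor beside the stool on its −x side. The gap between the open box and the stool is 40 mm.

The open box's nearest face is 40 mm from the stool's −x face.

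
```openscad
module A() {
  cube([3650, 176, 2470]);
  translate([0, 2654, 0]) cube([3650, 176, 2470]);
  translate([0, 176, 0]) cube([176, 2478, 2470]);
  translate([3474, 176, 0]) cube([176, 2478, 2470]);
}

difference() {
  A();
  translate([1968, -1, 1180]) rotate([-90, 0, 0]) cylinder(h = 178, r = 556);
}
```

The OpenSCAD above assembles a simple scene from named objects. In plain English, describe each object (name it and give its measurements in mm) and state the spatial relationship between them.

A is the wall frame of a small rectangular building: four walls, each 2470 mm tall and 176 mm thick, enclosing a footprint 3650 mm (x) by 2830 mm (y) outside-to-outside, with no floor or roof. The front and back walls (the −y and +y sides) span the full width; the two side walls fit between them.

The house frame has a circular hole of radius 556 mm through its front wall, centred at (x = 1968, z = 1180).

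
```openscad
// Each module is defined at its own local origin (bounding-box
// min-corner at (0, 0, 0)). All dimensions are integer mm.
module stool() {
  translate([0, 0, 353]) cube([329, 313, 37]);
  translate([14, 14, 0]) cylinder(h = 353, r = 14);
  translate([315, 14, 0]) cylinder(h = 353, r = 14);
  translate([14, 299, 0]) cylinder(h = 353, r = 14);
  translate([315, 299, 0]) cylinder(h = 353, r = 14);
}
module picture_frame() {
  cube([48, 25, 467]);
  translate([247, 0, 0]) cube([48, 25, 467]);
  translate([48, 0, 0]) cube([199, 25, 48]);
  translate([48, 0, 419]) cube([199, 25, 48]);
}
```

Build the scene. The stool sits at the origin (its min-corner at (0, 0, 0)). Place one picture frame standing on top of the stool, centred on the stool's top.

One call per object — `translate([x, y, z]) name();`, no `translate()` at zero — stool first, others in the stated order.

stool();
translate([17, 144, 390]) picture_frame();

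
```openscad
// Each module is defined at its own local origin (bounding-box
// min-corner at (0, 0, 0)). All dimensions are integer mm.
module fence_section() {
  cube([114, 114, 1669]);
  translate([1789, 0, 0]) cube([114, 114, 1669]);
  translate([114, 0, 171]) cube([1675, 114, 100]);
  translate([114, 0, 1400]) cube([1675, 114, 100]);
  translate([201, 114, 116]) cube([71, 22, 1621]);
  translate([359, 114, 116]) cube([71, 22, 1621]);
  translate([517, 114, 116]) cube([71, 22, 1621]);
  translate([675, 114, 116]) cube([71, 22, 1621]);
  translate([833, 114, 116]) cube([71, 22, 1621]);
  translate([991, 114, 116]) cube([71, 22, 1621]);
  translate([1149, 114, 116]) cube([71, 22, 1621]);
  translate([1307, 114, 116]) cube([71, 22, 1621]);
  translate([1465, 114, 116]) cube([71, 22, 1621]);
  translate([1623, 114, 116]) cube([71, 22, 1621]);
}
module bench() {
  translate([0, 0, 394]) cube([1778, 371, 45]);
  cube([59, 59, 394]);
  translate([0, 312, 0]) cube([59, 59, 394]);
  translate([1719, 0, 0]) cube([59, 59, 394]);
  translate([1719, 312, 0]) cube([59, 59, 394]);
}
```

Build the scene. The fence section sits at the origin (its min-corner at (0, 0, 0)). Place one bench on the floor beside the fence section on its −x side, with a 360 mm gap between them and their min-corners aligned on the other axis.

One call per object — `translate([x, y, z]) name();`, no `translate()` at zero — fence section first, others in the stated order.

fence_section();
translate([-2138, 0, 0]) bench();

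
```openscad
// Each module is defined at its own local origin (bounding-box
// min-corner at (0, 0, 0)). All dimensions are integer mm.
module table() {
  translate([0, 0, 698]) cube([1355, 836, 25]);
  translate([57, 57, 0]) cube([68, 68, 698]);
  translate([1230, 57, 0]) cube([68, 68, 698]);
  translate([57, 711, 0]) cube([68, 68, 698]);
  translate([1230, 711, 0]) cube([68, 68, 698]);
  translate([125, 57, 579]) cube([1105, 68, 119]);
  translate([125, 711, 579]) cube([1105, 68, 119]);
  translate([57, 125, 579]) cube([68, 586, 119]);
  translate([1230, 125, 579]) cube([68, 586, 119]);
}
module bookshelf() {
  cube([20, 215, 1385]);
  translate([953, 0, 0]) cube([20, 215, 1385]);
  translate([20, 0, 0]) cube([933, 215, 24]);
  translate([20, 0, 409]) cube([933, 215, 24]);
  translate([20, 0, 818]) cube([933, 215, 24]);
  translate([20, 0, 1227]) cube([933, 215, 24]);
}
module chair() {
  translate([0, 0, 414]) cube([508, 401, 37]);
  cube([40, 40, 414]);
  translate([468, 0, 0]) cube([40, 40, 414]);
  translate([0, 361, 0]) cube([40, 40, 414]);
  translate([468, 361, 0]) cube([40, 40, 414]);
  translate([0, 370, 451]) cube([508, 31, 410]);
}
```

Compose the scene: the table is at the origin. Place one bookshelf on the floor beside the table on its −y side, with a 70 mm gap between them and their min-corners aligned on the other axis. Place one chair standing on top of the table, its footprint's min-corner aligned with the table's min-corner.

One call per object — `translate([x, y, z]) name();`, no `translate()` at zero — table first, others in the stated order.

table();
translate([0, -285, 0]) bookshelf();
translate([0, 0, 723]) chair();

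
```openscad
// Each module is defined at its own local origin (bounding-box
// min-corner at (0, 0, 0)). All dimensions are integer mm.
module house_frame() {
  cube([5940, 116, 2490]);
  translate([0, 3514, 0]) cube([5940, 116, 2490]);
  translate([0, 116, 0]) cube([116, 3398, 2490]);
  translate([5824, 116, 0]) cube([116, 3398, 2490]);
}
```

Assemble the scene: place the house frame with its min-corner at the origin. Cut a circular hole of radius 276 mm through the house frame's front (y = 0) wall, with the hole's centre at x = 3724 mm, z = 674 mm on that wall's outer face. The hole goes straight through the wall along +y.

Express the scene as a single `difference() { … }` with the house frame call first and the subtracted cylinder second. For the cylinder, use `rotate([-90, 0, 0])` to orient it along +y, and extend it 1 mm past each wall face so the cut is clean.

difference() {
  house_frame();
  translate([3724, -1, 674]) rotate([-90, 0, 0]) cylinder(h = 118, r = 276);
}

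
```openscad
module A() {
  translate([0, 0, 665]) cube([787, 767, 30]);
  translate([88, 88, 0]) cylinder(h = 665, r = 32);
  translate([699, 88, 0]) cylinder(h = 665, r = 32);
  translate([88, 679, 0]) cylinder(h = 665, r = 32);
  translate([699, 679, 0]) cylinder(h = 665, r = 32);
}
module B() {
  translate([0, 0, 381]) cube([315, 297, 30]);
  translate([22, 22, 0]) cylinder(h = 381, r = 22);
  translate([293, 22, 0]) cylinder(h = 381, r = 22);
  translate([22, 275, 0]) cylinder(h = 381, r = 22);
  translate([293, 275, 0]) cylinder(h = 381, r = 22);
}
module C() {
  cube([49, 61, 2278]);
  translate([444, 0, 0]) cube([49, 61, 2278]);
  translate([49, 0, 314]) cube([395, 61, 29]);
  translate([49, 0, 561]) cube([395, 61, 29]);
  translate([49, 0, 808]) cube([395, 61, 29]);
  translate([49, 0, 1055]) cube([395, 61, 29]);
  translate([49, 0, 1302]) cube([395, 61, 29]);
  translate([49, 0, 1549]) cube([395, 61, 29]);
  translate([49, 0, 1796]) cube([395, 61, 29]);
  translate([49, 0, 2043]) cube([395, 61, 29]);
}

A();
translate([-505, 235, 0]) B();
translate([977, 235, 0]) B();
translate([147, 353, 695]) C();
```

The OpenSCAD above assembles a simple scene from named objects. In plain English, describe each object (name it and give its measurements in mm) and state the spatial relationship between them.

A is a table with a 787×767 mm rectangular top, 30 mm thick, top surface at z = 695 mm, supported by four round legs of 64 mm diameter, each leg's bounding box inset 56 mm from the nearest pair of top edges, running from the floor.

B is a four-legged stool. The seat is 315×297 mm, 30 mm thick, top at z = 411 mm. It stands on four round legs, each 44 mm in diameter, from z = 0 to the seat underside, each leg's axis is inset half a diameter from the nearest pair of seat edges (so the leg's bounding box is flush with the corner).

C is a wooden ladder with two side rails of 49×61 mm section and 2278 mm height, set 493 mm apart overall. Between them run 8 rectangular rungs (61 mm deep, 29 mm thick), front faces flush with the rails' −y face. The bottom of the first rung is 314 mm above the floor and each subsequent rung is 247 mm higher than the one below.

Two stools sit around the table at the −x, +x sides. The ladder is on top of the table, centred.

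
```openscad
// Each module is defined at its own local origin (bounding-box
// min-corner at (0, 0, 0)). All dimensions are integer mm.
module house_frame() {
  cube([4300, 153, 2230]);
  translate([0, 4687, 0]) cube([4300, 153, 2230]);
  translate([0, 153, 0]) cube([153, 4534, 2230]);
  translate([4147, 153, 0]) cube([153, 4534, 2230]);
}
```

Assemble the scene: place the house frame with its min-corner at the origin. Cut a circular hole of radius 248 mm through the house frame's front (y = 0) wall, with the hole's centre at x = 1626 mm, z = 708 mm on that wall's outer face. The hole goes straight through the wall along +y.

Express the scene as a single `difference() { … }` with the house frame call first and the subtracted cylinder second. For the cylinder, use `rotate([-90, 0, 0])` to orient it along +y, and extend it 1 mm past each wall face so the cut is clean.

difference() {
  house_frame();
  translate([1626, -1, 708]) rotate([-90, 0, 0]) cylinder(h = 155, r = 248);
}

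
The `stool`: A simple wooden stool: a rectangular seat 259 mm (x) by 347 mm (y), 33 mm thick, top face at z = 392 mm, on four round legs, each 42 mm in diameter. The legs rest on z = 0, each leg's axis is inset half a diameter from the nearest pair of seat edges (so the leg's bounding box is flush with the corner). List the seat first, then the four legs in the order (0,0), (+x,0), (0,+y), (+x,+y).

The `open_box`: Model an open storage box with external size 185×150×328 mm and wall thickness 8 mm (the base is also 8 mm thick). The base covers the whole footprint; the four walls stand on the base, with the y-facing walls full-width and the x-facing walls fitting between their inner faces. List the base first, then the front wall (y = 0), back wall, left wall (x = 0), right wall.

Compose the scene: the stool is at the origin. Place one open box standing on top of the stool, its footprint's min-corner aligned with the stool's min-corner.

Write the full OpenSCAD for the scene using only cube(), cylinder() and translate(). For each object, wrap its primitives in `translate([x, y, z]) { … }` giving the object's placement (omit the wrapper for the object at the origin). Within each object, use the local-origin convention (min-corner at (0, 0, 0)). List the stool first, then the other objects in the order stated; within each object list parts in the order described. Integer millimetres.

translate([0, 0, 359]) cube([259, 347, 33]);
translate([21, 21, 0]) cylinder(h = 359, r = 21);
translate([238, 21, 0]) cylinder(h = 359, r = 21);
translate([21, 326, 0]) cylinder(h = 359, r = 21);
translate([238, 326, 0]) cylinder(h = 359, r = 21);
translate([0, 0, 392]) {
  cube([185, 150, 8]);
  translate([0, 0, 8]) cube([185, 8, 320]);
  translate([0, 142, 8]) cube([185, 8, 320]);
  translate([0, 8, 8]) cube([8, 134, 320]);
  translate([177, 8, 8]) cube([8, 134, 320]);
}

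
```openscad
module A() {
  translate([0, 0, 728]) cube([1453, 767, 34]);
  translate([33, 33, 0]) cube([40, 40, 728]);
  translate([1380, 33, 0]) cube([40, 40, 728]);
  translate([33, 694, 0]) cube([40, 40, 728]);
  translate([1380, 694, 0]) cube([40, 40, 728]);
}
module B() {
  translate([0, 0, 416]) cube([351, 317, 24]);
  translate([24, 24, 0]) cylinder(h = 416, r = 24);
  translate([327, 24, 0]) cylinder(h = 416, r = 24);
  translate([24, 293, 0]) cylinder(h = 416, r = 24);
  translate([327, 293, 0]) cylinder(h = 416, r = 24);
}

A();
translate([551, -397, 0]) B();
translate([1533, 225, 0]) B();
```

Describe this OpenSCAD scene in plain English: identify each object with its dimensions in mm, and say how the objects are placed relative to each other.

A is a table with a 1453×767 mm rectangular top, 34 mm thick, top surface at z = 762 mm, supported by four 40×40 mm square legs, each inset 33 mm from the nearest pair of top edges, running from the floor.

B is a simple wooden stool: a rectangular seat 351 mm (x) by 317 mm (y), 24 mm thick, top face at z = 440 mm, on four round legs, each 48 mm in diameter. The legs rest on z = 0, each leg's axis is inset half a diameter from the nearest pair of seat edges (so the leg's bounding box is flush with the corner).

Two stools sit around the table at the −y, +x sides.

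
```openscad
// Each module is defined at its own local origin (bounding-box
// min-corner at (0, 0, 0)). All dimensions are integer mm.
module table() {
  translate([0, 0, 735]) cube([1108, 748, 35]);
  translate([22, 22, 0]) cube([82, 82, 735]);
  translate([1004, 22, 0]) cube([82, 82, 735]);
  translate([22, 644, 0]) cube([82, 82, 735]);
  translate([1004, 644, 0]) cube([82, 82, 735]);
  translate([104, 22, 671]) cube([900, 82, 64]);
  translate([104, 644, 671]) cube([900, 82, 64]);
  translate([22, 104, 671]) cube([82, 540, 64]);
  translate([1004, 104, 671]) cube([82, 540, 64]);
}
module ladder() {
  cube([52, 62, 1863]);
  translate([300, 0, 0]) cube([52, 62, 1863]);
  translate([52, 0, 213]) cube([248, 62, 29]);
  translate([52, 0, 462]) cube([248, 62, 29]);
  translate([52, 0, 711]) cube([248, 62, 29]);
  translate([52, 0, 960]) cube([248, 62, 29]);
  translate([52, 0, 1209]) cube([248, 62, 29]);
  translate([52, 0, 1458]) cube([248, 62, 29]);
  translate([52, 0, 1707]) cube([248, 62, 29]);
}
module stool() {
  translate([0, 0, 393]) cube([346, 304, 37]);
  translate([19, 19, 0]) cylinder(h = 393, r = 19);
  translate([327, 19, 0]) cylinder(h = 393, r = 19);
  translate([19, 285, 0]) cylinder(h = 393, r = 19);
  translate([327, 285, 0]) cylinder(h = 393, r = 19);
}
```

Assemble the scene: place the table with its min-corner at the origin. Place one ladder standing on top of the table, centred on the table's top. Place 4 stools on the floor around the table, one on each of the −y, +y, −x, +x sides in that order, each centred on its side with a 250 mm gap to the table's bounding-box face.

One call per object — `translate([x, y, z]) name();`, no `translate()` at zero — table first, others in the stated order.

table();
translate([378, 343, 770]) ladder();
translate([381, -554, 0]) stool();
translate([381, 998, 0]) stool();
translate([-596, 222, 0]) stool();
translate([1358, 222, 0]) stool();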